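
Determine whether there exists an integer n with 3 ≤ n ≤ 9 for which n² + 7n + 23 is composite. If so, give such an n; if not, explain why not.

At n = 8: 8² + 7·8 + 23 = 143 = 11·13, which is composite.

n = 8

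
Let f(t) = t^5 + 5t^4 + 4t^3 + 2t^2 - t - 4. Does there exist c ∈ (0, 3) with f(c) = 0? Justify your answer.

f(0) = -4 and f(3) = 767, which have opposite signs.
Since f is a polynomial it is continuous on [0, 3].
So by the Intermediate Value Theorem there is a c strictly between 0 and 3 with f(c) = 0.

Yes, such a c exists.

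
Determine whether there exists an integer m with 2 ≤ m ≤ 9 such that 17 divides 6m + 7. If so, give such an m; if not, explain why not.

No such integer m in that range exists.

At m = 2, 6·2 + 7 = 19 ≡ 2 (mod 17), and each step in m adds 6, giving residues 2, 8, 14, 3, 9, 15, 4, 10 for m = 2, 3, …, 9.
None is 0, so 17 never divides 6m + 7 on this range.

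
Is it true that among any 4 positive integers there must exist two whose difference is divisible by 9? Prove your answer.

Consider the 4 integers 9, 10, 11, 12. They lie in distinct residue classes modulo 9, since 4 ≤ 9.
Any two of them differ by at most 3 < 9 and by at least 1, so no difference is a multiple of 9.

No, the set {9, 10, 11, 12} is a counterexample.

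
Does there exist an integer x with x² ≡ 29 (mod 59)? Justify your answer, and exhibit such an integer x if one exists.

x = 18

Take x = 18. Then 18² = 324 = 5·59 + 29, so 18² ≡ 29 (mod 59).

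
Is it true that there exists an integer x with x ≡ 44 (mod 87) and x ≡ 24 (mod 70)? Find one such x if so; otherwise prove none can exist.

Since 87 and 70 share no common factor, CRT says the pair of congruences has a solution (unique mod 6090).
Any solution of the first congruence is x = 44 + 87t; substituting into the second, 87t ≡ 24 − 44 ≡ 50 (mod 70).
87 ≡ 17 (mod 70), so this reads 17t ≡ 50 (mod 70). Note 17·33 = 561 ≡ 1 (mod 70) (as 561 − 1 = 8·70), so 17⁻¹ ≡ 33.
Therefore t ≡ 33·50 = 1650 ≡ 40 (mod 70).
With t = 40: x = 44 + 87·40 = 3524.
Check: 3524 mod 87 = 44, 3524 mod 70 = 24. ✓

x = 3524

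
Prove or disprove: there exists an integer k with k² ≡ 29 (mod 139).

k = 53

Take k = 53. Then 53² = 2809 = 20·139 + 29, so 53² ≡ 29 (mod 139).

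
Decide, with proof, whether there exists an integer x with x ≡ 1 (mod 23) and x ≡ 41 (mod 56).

Since 23 and 56 share no common factor, CRT says the pair of congruences has a solution (unique mod 1288).
Write x = 1 + 23t and require 1 + 23t ≡ 41 (mod 56), i.e. 23t ≡ 40 (mod 56).
Since 23·39 = 897 = 16·56 + 1, the inverse of 23 mod 56 is 39.
Therefore t ≡ 39·40 = 1560 ≡ 48 (mod 56).
Taking t = 48 gives x = 1 + 23·48 = 1105.
Check: 1105 mod 23 = 1, 1105 mod 56 = 41. ✓

x = 1105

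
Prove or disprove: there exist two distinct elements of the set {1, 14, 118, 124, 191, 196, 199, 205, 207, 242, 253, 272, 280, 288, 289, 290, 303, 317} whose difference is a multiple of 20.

Two integers differ by a multiple of 20 exactly when they have the same residue mod 20. The residues are 1↦1, 14↦14, 118↦18, 124↦4, 191↦11, 196↦16, 199↦19, 205↦5, 207↦7, 242↦2, 253↦13, 272↦12, 280↦0, 288↦8, 289↦9, 290↦10, 303↦3, 317↦17.
These 18 residues are pairwise different, hence no difference of two elements is divisible by 20.

No such pair exists.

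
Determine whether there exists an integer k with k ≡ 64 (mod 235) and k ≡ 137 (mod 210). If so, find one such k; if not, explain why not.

Reduce both congruences modulo 5, which divides 235 and 210: they say k ≡ 64 (mod 5) and k ≡ 137 (mod 5).
However 64 ≡ 4 and 137 ≡ 2 (mod 5), and 4 ≠ 2.
Hence the system has no solution.

No, no such integer exists.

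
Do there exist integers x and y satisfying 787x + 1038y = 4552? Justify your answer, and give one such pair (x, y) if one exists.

Since gcd(787, 1038) = 1, every integer is an integer combination of 787 and 1038.
Euclidean algorithm: 1038 = 1·787 + 251, 787 = 3·251 + 34, 251 = 7·34 + 13, 34 = 2·13 + 8, 13 = 1·8 + 5, 8 = 1·5 + 3, 5 = 1·3 + 2, 3 = 1·2 + 1, 2 = 2·1 + 0.
Back-substituting, 1 = 3 − 1·2 = 3 − (5 − 1·3) = −5 + 2·3 = −5 + 2·(8 − 1·5) = 2·8 − 3·5 = 2·8 − 3·(13 − 1·8) = −3·13 + 5·8 = −3·13 + 5·(34 − 2·13) = 5·34 − 13·13 = 5·34 − 13·(251 − 7·34) = −13·251 + 96·34 = −13·251 + 96·(787 − 3·251) = 96·787 − 301·251 = 96·787 − 301·(1038 − 1·787) = −301·1038 + 397·787; that is, 787·397 + 1038·(-301) = 1.
Multiplying through by 4552: x = 397·4552 = 1807144, y = (-301)·4552 = -1370152 is a solution.
Shifting by a multiple of (1038, −787) keeps it a solution: x = 1807144 − 1740·1038 = 1024, y = -1370152 + 1740·787 = -772.
Check: 787·1024 + 1038·(-772) = 805888 − 801336 = 4552. ✓

x = 1024, y = -772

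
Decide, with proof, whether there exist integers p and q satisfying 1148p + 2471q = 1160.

Any value of 1148p + 2471q is a multiple of gcd(1148, 2471) = 7.
But 1160 is not a multiple of 7 (it leaves remainder 5).
Hence no integers p, q satisfy the equation.

No such integers exist.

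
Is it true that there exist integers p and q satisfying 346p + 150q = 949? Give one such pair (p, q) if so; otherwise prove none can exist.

Any value of 346p + 150q is a multiple of gcd(346, 150) = 2.
But 949 is not a multiple of 2 (it leaves remainder 1).
Hence no integers p, q satisfy the equation.

There are no such integers.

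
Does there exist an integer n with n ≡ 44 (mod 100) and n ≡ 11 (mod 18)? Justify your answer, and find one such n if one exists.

No such integer exists.

Both moduli are multiples of 2 = gcd(100, 18), so any solution would satisfy n ≡ 44 and n ≡ 11 modulo 2 simultaneously.
However 44 ≡ 0 and 11 ≡ 1 (mod 2), and 0 ≠ 1.
Hence the system has no solution.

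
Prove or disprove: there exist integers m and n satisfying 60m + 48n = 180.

m = 3, n = 0

gcd(60, 48) = 12, and 12 divides 180, so integer solutions exist.
Dividing through by 12 reduces the equation to 5m + 4n = 15.
Euclidean algorithm: 5 = 1·4 + 1, 4 = 4·1 + 0.
Unwinding: 1 = 5 − 1·4, i.e. 5·1 + 4·(-1) = 1.
Scaling by 15 gives the particular solution (m, n) = (15, -15).
Shifting by a multiple of (4, −5) keeps it a solution: m = 15 − 3·4 = 3, n = -15 + 3·5 = 0.
Check: 60·3 + 48·0 = 180 + 0 = 180. ✓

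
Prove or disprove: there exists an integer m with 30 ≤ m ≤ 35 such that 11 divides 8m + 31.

At m = 30, 8·30 + 31 = 271 ≡ 7 (mod 11), and each step in m adds 8, giving residues 7, 4, 1, 9, 6, 3 for m = 30, 31, …, 35.
Since 0 is absent from this list, 11 ∤ 8m + 31 for every m with 30 ≤ m ≤ 35.

No, no such integer m in that range exists.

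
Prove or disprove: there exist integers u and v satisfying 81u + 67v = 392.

Since gcd(81, 67) = 1, every integer is an integer combination of 81 and 67.
Euclidean algorithm: 81 = 1·67 + 14, 67 = 4·14 + 11, 14 = 1·11 + 3, 11 = 3·3 + 2, 3 = 1·2 + 1, 2 = 2·1 + 0.
Back-substituting, 1 = 3 − 1·2 = 3 − (11 − 3·3) = −11 + 4·3 = −11 + 4·(14 − 1·11) = 4·14 − 5·11 = 4·14 − 5·(67 − 4·14) = −5·67 + 24·14 = −5·67 + 24·(81 − 1·67) = 24·81 − 29·67; that is, 81·24 + 67·(-29) = 1.
Multiplying through by 392: u = 24·392 = 9408, v = (-29)·392 = -11368 is a solution.
The general solution is u = 9408 + 67k, v = -11368 − 81k; taking k = -140 gives the smaller pair u = 28, v = -28.
Check: 81·28 + 67·(-28) = 2268 − 1876 = 392. ✓

u = 28, v = -28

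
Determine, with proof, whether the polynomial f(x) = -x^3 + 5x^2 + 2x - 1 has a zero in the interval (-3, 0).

Yes, f has a root in the interval.

f(-3) = 65 and f(0) = -1, which have opposite signs.
As a polynomial, f is continuous on every closed interval.
By the Intermediate Value Theorem f must vanish at some point of (-3, 0).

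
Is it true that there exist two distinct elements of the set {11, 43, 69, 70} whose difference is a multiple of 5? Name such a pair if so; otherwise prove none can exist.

No, no such pair exists.

Residues mod 5: 11↦1, 43↦3, 69↦4, 70↦0.
No residue repeats among the 4 elements, so no pair has difference ≡ 0 (mod 5).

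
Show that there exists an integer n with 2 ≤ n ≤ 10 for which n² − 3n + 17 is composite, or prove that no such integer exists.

n = 6

At n = 6: 6² − 3·6 + 17 = 35 = 5·7, which is composite.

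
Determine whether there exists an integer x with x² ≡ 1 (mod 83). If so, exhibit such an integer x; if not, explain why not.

x = 1

Take x = 1. Then 1² = 1, and since 0 ≤ 1 < 83 this is already reduced: 1² ≡ 1 (mod 83).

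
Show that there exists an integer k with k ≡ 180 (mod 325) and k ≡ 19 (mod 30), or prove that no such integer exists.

Reduce both congruences modulo 5, which divides 325 and 30: they say k ≡ 180 (mod 5) and k ≡ 19 (mod 5).
However 180 ≡ 0 and 19 ≡ 4 (mod 5), and 0 ≠ 4.
Hence the system has no solution.

There is no such integer.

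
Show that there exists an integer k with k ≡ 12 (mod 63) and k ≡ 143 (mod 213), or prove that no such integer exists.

Both moduli are multiples of 3 = gcd(63, 213), so any solution would satisfy k ≡ 12 and k ≡ 143 modulo 3 simultaneously.
These are incompatible: 12 − 143 = -131 is not divisible by 3.
Therefore no such k exists.

No such integer exists.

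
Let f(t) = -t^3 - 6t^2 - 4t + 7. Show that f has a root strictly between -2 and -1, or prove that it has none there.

Yes, f has a root in the interval.

f(-2) = -1 and f(-1) = 6, which have opposite signs.
As a polynomial, f is continuous on every closed interval.
By the Intermediate Value Theorem, f takes the value 0 somewhere in the open interval.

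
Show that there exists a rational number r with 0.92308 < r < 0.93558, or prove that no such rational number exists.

Look for a denominator N such that an integer falls strictly between N·0.92308 and N·0.93558. N = 14 works: 14·0.92308 = 12.92312 < 13 < 13.09812 = 14·0.93558.
Hence 13/14 is a rational number with 0.92308 < 13/14 < 0.93558.

r = 13/14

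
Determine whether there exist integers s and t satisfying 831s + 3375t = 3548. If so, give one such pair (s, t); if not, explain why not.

Any value of 831s + 3375t is a multiple of gcd(831, 3375) = 3.
However 3548 leaves remainder 2 on division by 3.
So the equation is unsolvable over ℤ.

No such integers exist.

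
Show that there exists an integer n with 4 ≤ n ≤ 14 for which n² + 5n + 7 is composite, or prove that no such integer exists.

n = 14

At n = 14: 14² + 5·14 + 7 = 273 = 3·91, which is composite.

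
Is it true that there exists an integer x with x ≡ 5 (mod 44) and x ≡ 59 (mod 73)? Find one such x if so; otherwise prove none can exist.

x = 2249

Since 44 and 73 share no common factor, CRT says the pair of congruences has a solution (unique mod 3212).
Write x = 5 + 44t and require 5 + 44t ≡ 59 (mod 73), i.e. 44t ≡ 54 (mod 73).
Invert 44 mod 73 by the Euclidean algorithm: 73 = 1·44 + 29, 44 = 1·29 + 15, 29 = 1·15 + 14, 15 = 1·14 + 1, 14 = 14·1 + 0; back-substituting, 1 = 15 − 1·14 = 15 − (29 − 1·15) = −29 + 2·15 = −29 + 2·(44 − 1·29) = 2·44 − 3·29 = 2·44 − 3·(73 − 1·44) = −3·73 + 5·44. Hence 44·5 ≡ 1, so 44⁻¹ ≡ 5 (mod 73).
Multiplying by 5: t ≡ 5·54 = 270 ≡ 51 (mod 73).
Taking t = 51 gives x = 5 + 44·51 = 2249.
Indeed 2249 ≡ 5 (mod 44) and 2249 ≡ 59 (mod 73).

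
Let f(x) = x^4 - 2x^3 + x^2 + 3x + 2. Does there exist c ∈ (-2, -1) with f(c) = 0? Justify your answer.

f(-2) = 32 and f(-1) = 3, both positive, so a sign-change argument is unavailable; we show f keeps this sign on the whole interval.
Substitute x = -1 − u, where 0 < u < 1 on the interval. Expanding, f(-1 − u) = u^4 + 6u^3 + 13u^2 + 9u + 3.
All 5 nonzero coefficients of this polynomial in u are positive; hence for u > 0 the value is a sum of positive terms (the constant 3 among them).
So f is strictly positive on (-2, -1); no root exists in the interval.

No.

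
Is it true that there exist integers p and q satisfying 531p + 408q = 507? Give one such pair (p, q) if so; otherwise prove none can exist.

p = 97, q = -125

gcd(531, 408) = 3, and 3 divides 507, so integer solutions exist.
Dividing through by 3 reduces the equation to 177p + 136q = 169.
Dividing repeatedly: 177 = 1·136 + 41, 136 = 3·41 + 13, 41 = 3·13 + 2, 13 = 6·2 + 1, 2 = 2·1 + 0.
Back-substituting, 1 = 13 − 6·2 = 13 − 6·(41 − 3·13) = −6·41 + 19·13 = −6·41 + 19·(136 − 3·41) = 19·136 − 63·41 = 19·136 − 63·(177 − 1·136) = −63·177 + 82·136; that is, 177·(-63) + 136·82 = 1.
Scaling by 169 gives the particular solution (p, q) = (-10647, 13858).
Shifting by a multiple of (136, −177) keeps it a solution: p = -10647 + 79·136 = 97, q = 13858 − 79·177 = -125.
Indeed 531·97 + 408·(-125) = 51507 − 51000 = 507.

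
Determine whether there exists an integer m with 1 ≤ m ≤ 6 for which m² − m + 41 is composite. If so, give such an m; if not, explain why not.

There is no such integer m in that range.

The values for m = 1, 2, …, 6 are 41, 43, 47, 53, 61, 71, and each of these is prime.
So no value in the range makes the expression composite.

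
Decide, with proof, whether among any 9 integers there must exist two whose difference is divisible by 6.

Yes, this is always true.

Each integer lies in one of the 6 residue classes modulo 6.
With 9 integers and only 6 classes, the pigeonhole principle forces two of them, say a and b, into the same class.
Equal remainders mean a − b ≡ 0 (mod 6), so 6 divides their difference.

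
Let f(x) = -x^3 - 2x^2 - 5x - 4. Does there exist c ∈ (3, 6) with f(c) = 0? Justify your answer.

f(3) = -64 and f(6) = -322, both negative.
The derivative f'(x) = -3x^2 - 4x - 5 is a quadratic with discriminant (-4)² − 4·(-3)·(-5) = -44 < 0; it never vanishes, so it is always negative (sign of the leading coefficient).
Hence f is strictly decreasing on ℝ, and in particular on [3, 6]. A strictly monotone function with same-sign endpoint values stays negative on the whole interval, so f has no zero in (3, 6).

No such root exists.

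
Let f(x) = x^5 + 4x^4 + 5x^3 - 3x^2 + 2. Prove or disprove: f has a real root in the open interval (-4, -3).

f(-4) = -366 and f(-3) = -79, both negative, so a sign-change argument is unavailable; we show f keeps this sign on the whole interval.
Substitute x = -3 − u, where 0 < u < 1 on the interval. Expanding, f(-3 − u) = -u^5 - 11u^4 - 47u^3 - 102u^2 - 126u - 79.
The nonzero coefficients here are all negative, so for u > 0 every term is negative (or zero), and the constant term -79 is strictly negative.
So f is strictly negative on (-4, -3); no root exists in the interval.

No.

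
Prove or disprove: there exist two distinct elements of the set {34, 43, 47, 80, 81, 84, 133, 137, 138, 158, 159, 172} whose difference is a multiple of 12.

There is no such pair.

Reduce each element modulo 12: 34↦10, 43↦7, 47↦11, 80↦8, 81↦9, 84↦0, 133↦1, 137↦5, 138↦6, 158↦2, 159↦3, 172↦4.
No residue repeats among the 12 elements, so no pair has difference ≡ 0 (mod 12).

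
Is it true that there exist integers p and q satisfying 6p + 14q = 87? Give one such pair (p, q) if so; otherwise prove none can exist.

No, no such integers exist.

Both 6 and 14 are divisible by gcd(6, 14) = 2, hence so is any combination 6p + 14q.
But 87 is not a multiple of 2 (it leaves remainder 1).
So the equation is unsolvable over ℤ.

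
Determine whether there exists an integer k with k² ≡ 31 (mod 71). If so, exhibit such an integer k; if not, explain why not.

No such integer exists.

Apply Euler's criterion with the prime 71: 31 is a quadratic residue iff 31^35 ≡ 1 (mod 71), and a non-residue iff it is ≡ −1.
Squaring successively (mod 71): 31^2 = 961 ≡ 38; 31^4 ≡ 38² = 1444 ≡ 24; 31^8 ≡ 24² = 576 ≡ 8; 31^16 ≡ 8² = 64 ≡ 64; 31^32 ≡ 64² = 4096 ≡ 49.
Since 35 = 32 + 2 + 1, 31^35 ≡ 49 · 38 · 31; multiplying out mod 71: 49·38 = 1862 ≡ 16, then 16·31 = 496 ≡ 70. Thus 31^35 ≡ 70 ≡ −1 (mod 71).
The value −1 means 31 is a non-residue modulo 71, so k² ≡ 31 (mod 71) is impossible.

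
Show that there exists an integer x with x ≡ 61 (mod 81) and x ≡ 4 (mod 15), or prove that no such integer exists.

Here gcd(81, 15) = 3, and both 61 and 4 leave remainder 1 mod 3, so the system is consistent.
Step through x = 61, 61 + 81, 61 + 2·81, …: the values 61, 142, 223, 304 reduce mod 15 to 1, 7, 13, 4. The value 304 hits 4.
Check: 304 mod 81 = 61, 304 mod 15 = 4. ✓

x = 304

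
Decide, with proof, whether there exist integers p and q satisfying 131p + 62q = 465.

p = 31, q = -58

131 and 62 are coprime, so 131p + 62q ranges over all of ℤ.
Dividing repeatedly: 131 = 2·62 + 7, 62 = 8·7 + 6, 7 = 1·6 + 1, 6 = 6·1 + 0.
Back-substituting, 1 = 7 − 1·6 = 7 − (62 − 8·7) = −62 + 9·7 = −62 + 9·(131 − 2·62) = 9·131 − 19·62; that is, 131·9 + 62·(-19) = 1.
Multiplying through by 465: p = 9·465 = 4185, q = (-19)·465 = -8835 is a solution.
Shifting by a multiple of (62, −131) keeps it a solution: p = 4185 − 67·62 = 31, q = -8835 + 67·131 = -58.
Check: 131·31 + 62·(-58) = 4061 − 3596 = 465. ✓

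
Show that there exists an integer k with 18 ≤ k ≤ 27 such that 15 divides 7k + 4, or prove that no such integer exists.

k = 23

For k = 18, 19, …, 22 the values 130, 137, 144, 151, 158 are not multiples of 15. At k = 23 we get 7·23 + 4 = 165, and 165 = 15·11.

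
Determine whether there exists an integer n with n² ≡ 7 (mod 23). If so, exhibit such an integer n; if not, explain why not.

Apply Euler's criterion with the prime 23: 7 is a quadratic residue iff 7^11 ≡ 1 (mod 23), and a non-residue iff it is ≡ −1.
Squaring successively (mod 23): 7^2 = 49 ≡ 3; 7^4 ≡ 3² = 9 ≡ 9; 7^8 ≡ 9² = 81 ≡ 12.
Since 11 = 8 + 2 + 1, 7^11 ≡ 12 · 3 · 7; multiplying out mod 23: 12·3 = 36 ≡ 13, then 13·7 = 91 ≡ 22. Thus 7^11 ≡ 22 ≡ −1 (mod 23).
The value −1 means 7 is a non-residue modulo 23, so n² ≡ 7 (mod 23) is impossible.

No, no such integer exists.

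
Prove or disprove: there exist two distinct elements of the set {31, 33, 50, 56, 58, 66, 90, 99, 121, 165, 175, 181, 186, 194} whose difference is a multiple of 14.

No such pair exists.

Two integers differ by a multiple of 14 exactly when they have the same residue mod 14. The residues are 31↦3, 33↦5, 50↦8, 56↦0, 58↦2, 66↦10, 90↦6, 99↦1, 121↦9, 165↦11, 175↦7, 181↦13, 186↦4, 194↦12.
All 14 residues are distinct, so no two elements differ by a multiple of 14.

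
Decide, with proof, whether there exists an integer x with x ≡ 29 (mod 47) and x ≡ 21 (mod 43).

Since 47 and 43 share no common factor, CRT says the pair of congruences has a solution (unique mod 2021).
Write x = 29 + 47t and require 29 + 47t ≡ 21 (mod 43), i.e. 47t ≡ 35 (mod 43).
47 ≡ 4 (mod 43), so this reads 4t ≡ 35 (mod 43). Note 4·11 = 44 ≡ 1 (mod 43) (as 44 − 1 = 1·43), so 4⁻¹ ≡ 11.
Therefore t ≡ 11·35 = 385 ≡ 41 (mod 43).
With t = 41: x = 29 + 47·41 = 1956.
Indeed 1956 ≡ 29 (mod 47) and 1956 ≡ 21 (mod 43).

x = 1956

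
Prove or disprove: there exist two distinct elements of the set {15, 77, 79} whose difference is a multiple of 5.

No, no such pair exists.

Two integers differ by a multiple of 5 exactly when they have the same residue mod 5. The residues are 15↦0, 77↦2, 79↦4.
No residue repeats among the 3 elements, so no pair has difference ≡ 0 (mod 5).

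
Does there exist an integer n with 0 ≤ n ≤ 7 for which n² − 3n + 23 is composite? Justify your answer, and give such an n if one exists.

At n = 5: 5² − 3·5 + 23 = 33 = 3·11, which is composite.

n = 5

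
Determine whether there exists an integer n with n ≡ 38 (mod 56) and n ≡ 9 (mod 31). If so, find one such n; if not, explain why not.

The moduli 56 and 31 are coprime, so by the Chinese Remainder Theorem a unique solution modulo 1736 exists.
Any solution of the first congruence is n = 38 + 56t; substituting into the second, 56t ≡ 9 − 38 ≡ 2 (mod 31).
56 ≡ 25 (mod 31), so this reads 25t ≡ 2 (mod 31). Since 25·5 = 125 = 4·31 + 1, the inverse of 25 mod 31 is 5.
Multiplying by 5: t ≡ 5·2 = 10 (mod 31).
With t = 10: n = 38 + 56·10 = 598.
Verify: 598 = 10·56 + 38 and 598 = 19·31 + 9. ✓

n = 598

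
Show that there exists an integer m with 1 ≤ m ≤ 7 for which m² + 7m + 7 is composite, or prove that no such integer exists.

m = 1

At m = 1: 1² + 7·1 + 7 = 15 = 3·5, which is composite.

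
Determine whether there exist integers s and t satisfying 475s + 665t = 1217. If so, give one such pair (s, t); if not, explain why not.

No, no such integers exist.

gcd(475, 665) = 95, so every integer of the form 475s + 665t is a multiple of 95.
But 1217 = 95·12 + 77, so 95 ∤ 1217.
Therefore 475s + 665t = 1217 has no solution in integers.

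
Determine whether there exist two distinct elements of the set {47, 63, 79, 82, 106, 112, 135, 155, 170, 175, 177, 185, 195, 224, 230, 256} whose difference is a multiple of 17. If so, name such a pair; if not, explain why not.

Residues mod 17: 47↦13, 63↦12, 79↦11, 82↦14, 106↦4, 112↦10, 135↦16, 155↦2, 170↦0, 175↦5, 177↦7, 185↦15, 195↦8, 224↦3, 230↦9, 256↦1.
These 16 residues are pairwise different, hence no difference of two elements is divisible by 17.

There is no such pair.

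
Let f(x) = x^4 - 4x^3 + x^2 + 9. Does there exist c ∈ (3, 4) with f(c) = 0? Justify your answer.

f(3) = -9 and f(4) = 25, which have opposite signs.
f is continuous everywhere (it is a polynomial), in particular on [3, 4].
The Intermediate Value Theorem then guarantees some c ∈ (3, 4) with f(c) = 0.

Such a root exists.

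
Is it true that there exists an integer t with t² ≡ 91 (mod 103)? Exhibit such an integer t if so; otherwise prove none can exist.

t = 20 works: 20² = 400, and 400 − 91 = 309 = 3·103.

t = 20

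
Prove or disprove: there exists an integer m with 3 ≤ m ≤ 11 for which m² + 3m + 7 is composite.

m = 7

At m = 7: 7² + 3·7 + 7 = 77 = 7·11, which is composite.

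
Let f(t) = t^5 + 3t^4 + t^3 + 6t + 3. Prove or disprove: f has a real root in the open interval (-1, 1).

Yes, f has a root in the interval.

f(-1) = -2 and f(1) = 14, which have opposite signs.
f is continuous everywhere (it is a polynomial), in particular on [-1, 1].
By the Intermediate Value Theorem, f takes the value 0 somewhere in the open interval.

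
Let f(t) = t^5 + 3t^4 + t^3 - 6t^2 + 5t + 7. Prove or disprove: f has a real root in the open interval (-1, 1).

f(-1) = -3 and f(1) = 11, which have opposite signs.
Since f is a polynomial it is continuous on [-1, 1].
By the Intermediate Value Theorem f must vanish at some point of (-1, 1).

Such a root exists.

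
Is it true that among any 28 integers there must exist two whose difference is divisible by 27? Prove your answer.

True.

There are exactly 27 possible remainders on division by 27.
Since 28 > 27, two of the 28 integers must share a residue class by the pigeonhole principle; call them a and b.
Then a ≡ b (mod 27), i.e. 27 ∣ (a − b).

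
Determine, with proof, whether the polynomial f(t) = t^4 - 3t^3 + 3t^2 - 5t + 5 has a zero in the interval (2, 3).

f(2) = -1 and f(3) = 17, which have opposite signs.
f is continuous everywhere (it is a polynomial), in particular on [2, 3].
By the Intermediate Value Theorem, f takes the value 0 somewhere in the open interval.

Such a root exists.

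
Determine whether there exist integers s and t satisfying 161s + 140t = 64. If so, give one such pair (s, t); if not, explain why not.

There are no such integers.

gcd(161, 140) = 7, so every integer of the form 161s + 140t is a multiple of 7.
But 64 is not a multiple of 7 (it leaves remainder 1).
So the equation is unsolvable over ℤ.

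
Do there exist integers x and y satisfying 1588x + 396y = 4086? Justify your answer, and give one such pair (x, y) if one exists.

No such integers exist.

gcd(1588, 396) = 4, so every integer of the form 1588x + 396y is a multiple of 4.
But 4086 = 4·1021 + 2, so 4 ∤ 4086.
So the equation is unsolvable over ℤ.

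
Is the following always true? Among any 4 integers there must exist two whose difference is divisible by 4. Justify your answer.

No, the set {16, 17, 18, 19} is a counterexample.

Take the 4 consecutive integers 16, 17, 18, 19: their residues mod 4 are all distinct because 4 ≤ 4.
No two share a residue, so no pair has difference divisible by 4; the claim fails for this set.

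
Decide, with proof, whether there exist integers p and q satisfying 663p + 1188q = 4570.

Both 663 and 1188 are divisible by gcd(663, 1188) = 3, hence so is any combination 663p + 1188q.
However 4570 leaves remainder 1 on division by 3.
Therefore 663p + 1188q = 4570 has no solution in integers.

No such integers exist.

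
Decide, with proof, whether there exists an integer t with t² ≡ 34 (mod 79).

No, no such integer exists.

Apply Euler's criterion with the prime 79: 34 is a quadratic residue iff 34^39 ≡ 1 (mod 79), and a non-residue iff it is ≡ −1.
Repeated squaring mod 79: 34^2 = 1156 ≡ 50; 34^4 ≡ 50² = 2500 ≡ 51; 34^8 ≡ 51² = 2601 ≡ 73; 34^16 ≡ 73² = 5329 ≡ 36; 34^32 ≡ 36² = 1296 ≡ 32.
Since 39 = 32 + 4 + 2 + 1, 34^39 ≡ 32 · 51 · 50 · 34; multiplying out mod 79: 32·51 = 1632 ≡ 52, then 52·50 = 2600 ≡ 72, then 72·34 = 2448 ≡ 78. Thus 34^39 ≡ 78 ≡ −1 (mod 79).
The value −1 means 34 is a non-residue modulo 79, so t² ≡ 34 (mod 79) is impossible.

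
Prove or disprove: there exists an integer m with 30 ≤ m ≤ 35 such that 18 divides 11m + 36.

There is no such integer m in that range.

For m = 30, 31, …, 35 the values of 11m + 36 modulo 18 are 6, 17, 10, 3, 14, 7 respectively.
The residue 0 does not occur, so no m in [30, 35] makes 11m + 36 a multiple of 18.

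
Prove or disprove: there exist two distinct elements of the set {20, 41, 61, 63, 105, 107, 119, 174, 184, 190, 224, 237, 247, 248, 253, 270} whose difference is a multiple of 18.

No such pair exists.

Reduce each element modulo 18: 20↦2, 41↦5, 61↦7, 63↦9, 105↦15, 107↦17, 119↦11, 174↦12, 184↦4, 190↦10, 224↦8, 237↦3, 247↦13, 248↦14, 253↦1, 270↦0.
No residue repeats among the 16 elements, so no pair has difference ≡ 0 (mod 18).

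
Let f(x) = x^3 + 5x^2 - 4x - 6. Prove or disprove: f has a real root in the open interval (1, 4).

f(1) = -4 and f(4) = 122, which have opposite signs.
Since f is a polynomial it is continuous on [1, 4].
By the Intermediate Value Theorem, f takes the value 0 somewhere in the open interval.

Yes, f has a root in the interval.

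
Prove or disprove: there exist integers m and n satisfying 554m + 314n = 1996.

m = 147, n = -253

Every value of 554m + 314n is a multiple of gcd(554, 314) = 2; since 2 ∣ 1996, solutions exist.
Dividing through by 2 reduces the equation to 277m + 157n = 998.
Run the Euclidean algorithm on 277 and 157: 277 = 1·157 + 120, 157 = 1·120 + 37, 120 = 3·37 + 9, 37 = 4·9 + 1, 9 = 9·1 + 0.
Unwinding: 1 = 37 − 4·9 = 37 − 4·(120 − 3·37) = −4·120 + 13·37 = −4·120 + 13·(157 − 1·120) = 13·157 − 17·120 = 13·157 − 17·(277 − 1·157) = −17·277 + 30·157, i.e. 277·(-17) + 157·30 = 1.
Times 998: 277·(-16966) + 157·29940 = 998, so (-16966, 29940) solves it.
The general solution is m = -16966 + 157k, n = 29940 − 277k; taking k = 109 gives the smaller pair m = 147, n = -253.
Check: 554·147 + 314·(-253) = 81438 − 79442 = 1996. ✓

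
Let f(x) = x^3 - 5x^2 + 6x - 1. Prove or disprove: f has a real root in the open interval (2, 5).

Yes, f has a root in the interval.

f(2) = -1 and f(5) = 29, which have opposite signs.
f is continuous everywhere (it is a polynomial), in particular on [2, 5].
By the Intermediate Value Theorem f must vanish at some point of (2, 5).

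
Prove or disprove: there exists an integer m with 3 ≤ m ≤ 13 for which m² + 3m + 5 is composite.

At m = 4: 4² + 3·4 + 5 = 33 = 3·11, which is composite.

m = 4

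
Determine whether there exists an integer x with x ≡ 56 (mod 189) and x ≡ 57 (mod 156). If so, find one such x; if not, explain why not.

Reduce both congruences modulo 3, which divides 189 and 156: they say x ≡ 56 (mod 3) and x ≡ 57 (mod 3).
But 56 mod 3 = 2 while 57 mod 3 = 0, a contradiction.
Hence the system has no solution.

No, no such integer exists.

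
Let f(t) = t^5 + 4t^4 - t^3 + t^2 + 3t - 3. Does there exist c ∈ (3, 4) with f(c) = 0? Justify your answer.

f has no root in that interval.

The endpoint values f(3) = 555 and f(4) = 2009 are both positive. Claim: f(t) > 0 for every t in (3, 4).
Substitute t = 3 + u, where 0 < u < 1 on the interval. Expanding, f(3 + u) = u^5 + 19u^4 + 137u^3 + 478u^2 + 819u + 555.
All 6 nonzero coefficients of this polynomial in u are positive; hence for u > 0 the value is a sum of positive terms (the constant 555 among them).
Therefore f(t) > 0 throughout (3, 4), and f has no zero there.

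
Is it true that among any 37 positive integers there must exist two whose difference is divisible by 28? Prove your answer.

Yes, this is always true.

Each integer lies in one of the 28 residue classes modulo 28.
Since 37 > 28, two of the 37 integers must share a residue class by the pigeonhole principle; call them a and b.
Equal remainders mean a − b ≡ 0 (mod 28), so 28 divides their difference.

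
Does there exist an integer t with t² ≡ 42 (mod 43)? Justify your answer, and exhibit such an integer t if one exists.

There is no such integer.

43 is prime, so by Euler's criterion 42 is a square mod 43 iff 42^((43−1)/2) = 42^21 ≡ 1 (mod 43).
Squaring successively (mod 43): 42^2 = 1764 ≡ 1; 42^4 ≡ 1² = 1 ≡ 1; 42^8 ≡ 1² = 1 ≡ 1; 42^16 ≡ 1² = 1 ≡ 1.
Since 21 = 16 + 4 + 1, 42^21 ≡ 1 · 1 · 42; multiplying out mod 43: 1·1 = 1 ≡ 1, then 1·42 = 42 ≡ 42. Thus 42^21 ≡ 42 ≡ −1 (mod 43).
By Euler's criterion 42 is a quadratic non-residue mod 43: no t satisfies t² ≡ 42 (mod 43).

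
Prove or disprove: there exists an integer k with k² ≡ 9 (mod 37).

Take k = 34. Then 34² = 1156 = 31·37 + 9, so 34² ≡ 9 (mod 37).

k = 34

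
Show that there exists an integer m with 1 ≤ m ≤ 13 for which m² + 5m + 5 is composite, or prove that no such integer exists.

At m = 12: 12² + 5·12 + 5 = 209 = 11·19, which is composite.

m = 12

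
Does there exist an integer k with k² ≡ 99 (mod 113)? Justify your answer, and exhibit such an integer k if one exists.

Take k = 41. Then 41² = 1681 = 14·113 + 99, so 41² ≡ 99 (mod 113).

k = 41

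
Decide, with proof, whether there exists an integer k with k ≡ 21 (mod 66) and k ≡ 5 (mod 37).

Since 66 and 37 share no common factor, CRT says the pair of congruences has a solution (unique mod 2442).
Write k = 21 + 66t and require 21 + 66t ≡ 5 (mod 37), i.e. 66t ≡ 21 (mod 37).
66 ≡ 29 (mod 37), so this reads 29t ≡ 21 (mod 37). Since 29·23 = 667 = 18·37 + 1, the inverse of 29 mod 37 is 23.
Therefore t ≡ 23·21 = 483 ≡ 2 (mod 37).
With t = 2: k = 21 + 66·2 = 153.
Indeed 153 ≡ 21 (mod 66) and 153 ≡ 5 (mod 37).

k = 153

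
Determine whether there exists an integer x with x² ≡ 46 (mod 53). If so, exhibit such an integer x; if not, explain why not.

x = 29 works: 29² = 841, and 841 − 46 = 795 = 15·53.

x = 29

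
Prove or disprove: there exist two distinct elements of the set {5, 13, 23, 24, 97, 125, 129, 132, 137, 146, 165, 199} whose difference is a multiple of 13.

No, no such pair exists.

Reduce each element modulo 13: 5↦5, 13↦0, 23↦10, 24↦11, 97↦6, 125↦8, 129↦12, 132↦2, 137↦7, 146↦3, 165↦9, 199↦4.
All 12 residues are distinct, so no two elements differ by a multiple of 13.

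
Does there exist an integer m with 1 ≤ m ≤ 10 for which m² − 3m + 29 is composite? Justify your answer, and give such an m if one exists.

At m = 2: 2² − 3·2 + 29 = 27 = 3·9, which is composite.

m = 2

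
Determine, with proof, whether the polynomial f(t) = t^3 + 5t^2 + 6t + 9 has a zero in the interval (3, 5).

f has no root in that interval.

The endpoint values f(3) = 99 and f(5) = 289 are both positive. Claim: f(t) > 0 for every t in (3, 5).
Shift to the endpoint 3: with t = 3 + u (0 < u < 2), one computes f(3 + u) = u^3 + 14u^2 + 63u + 99.
All 4 nonzero coefficients of this polynomial in u are positive; hence for u > 0 the value is a sum of positive terms (the constant 99 among them).
So f is strictly positive on (3, 5); no root exists in the interval.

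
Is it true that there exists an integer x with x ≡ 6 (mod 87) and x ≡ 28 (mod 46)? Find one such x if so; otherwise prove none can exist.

Since 87 and 46 share no common factor, CRT says the pair of congruences has a solution (unique mod 4002).
Any solution of the first congruence is x = 6 + 87t; substituting into the second, 87t ≡ 28 − 6 ≡ 22 (mod 46).
87 ≡ 41 (mod 46), so this reads 41t ≡ 22 (mod 46). To invert 41 modulo 46: 46 = 1·41 + 5, 41 = 8·5 + 1, 5 = 5·1 + 0, and unwinding, 1 = 41 − 8·5 = 41 − 8·(46 − 1·41) = −8·46 + 9·41. Thus 41⁻¹ ≡ 9 (mod 46).
Multiplying by 9: t ≡ 9·22 = 198 ≡ 14 (mod 46).
Taking t = 14 gives x = 6 + 87·14 = 1224.
Check: 1224 mod 87 = 6, 1224 mod 46 = 28. ✓

x = 1224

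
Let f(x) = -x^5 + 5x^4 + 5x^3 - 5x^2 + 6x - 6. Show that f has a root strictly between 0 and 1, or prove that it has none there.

Such a root exists.

f(0) = -6 and f(1) = 4, which have opposite signs.
As a polynomial, f is continuous on every closed interval.
By the Intermediate Value Theorem, f takes the value 0 somewhere in the open interval.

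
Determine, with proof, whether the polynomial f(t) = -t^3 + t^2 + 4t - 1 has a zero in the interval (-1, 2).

f(-1) = -3 and f(2) = 3, which have opposite signs.
As a polynomial, f is continuous on every closed interval.
By the Intermediate Value Theorem f must vanish at some point of (-1, 2).

Such a root exists.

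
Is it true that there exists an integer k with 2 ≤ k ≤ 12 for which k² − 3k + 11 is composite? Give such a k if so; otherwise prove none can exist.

At k = 10: 10² − 3·10 + 11 = 81 = 3·27, which is composite.

k = 10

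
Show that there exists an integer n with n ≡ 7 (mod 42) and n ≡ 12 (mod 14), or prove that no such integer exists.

No, no such integer exists.

Both moduli are multiples of 14 = gcd(42, 14), so any solution would satisfy n ≡ 7 and n ≡ 12 modulo 14 simultaneously.
However 7 ≡ 7 and 12 ≡ 12 (mod 14), and 7 ≠ 12.
So no integer satisfies both congruences.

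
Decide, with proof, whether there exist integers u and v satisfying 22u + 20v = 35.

No such integers exist.

gcd(22, 20) = 2, so every integer of the form 22u + 20v is a multiple of 2.
But 35 is not a multiple of 2 (it leaves remainder 1).
Therefore 22u + 20v = 35 has no solution in integers.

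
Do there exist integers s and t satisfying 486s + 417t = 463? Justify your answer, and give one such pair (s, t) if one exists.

Any value of 486s + 417t is a multiple of gcd(486, 417) = 3.
However 463 leaves remainder 1 on division by 3.
Hence no integers s, t satisfy the equation.

No, no such integers exist.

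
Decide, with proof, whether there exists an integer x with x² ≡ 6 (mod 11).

Squares mod 11 repeat after x = 5 (as (−x)² = x²); for x = 0..5 they are 0, 1, 4, 9, 5, 3.
So the quadratic residues mod 11 are {0, 1, 3, 4, 5, 9}, and 6 is not among them.
Hence no integer x has x² ≡ 6 (mod 11).

No such integer exists.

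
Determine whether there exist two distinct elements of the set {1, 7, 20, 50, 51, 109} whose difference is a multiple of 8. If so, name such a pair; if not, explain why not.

No such pair exists.

Two integers differ by a multiple of 8 exactly when they have the same residue mod 8. The residues are 1↦1, 7↦7, 20↦4, 50↦2, 51↦3, 109↦5.
These 6 residues are pairwise different, hence no difference of two elements is divisible by 8.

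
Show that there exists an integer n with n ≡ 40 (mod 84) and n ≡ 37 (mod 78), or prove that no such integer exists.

There is no such integer.

gcd(84, 78) = 6. If n ≡ 40 (mod 84) and n ≡ 37 (mod 78), then n ≡ 40 (mod 6) and n ≡ 37 (mod 6).
However 40 ≡ 4 and 37 ≡ 1 (mod 6), and 4 ≠ 1.
Hence the system has no solution.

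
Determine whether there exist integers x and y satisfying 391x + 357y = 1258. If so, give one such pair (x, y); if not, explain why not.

gcd(391, 357) = 17, and 17 divides 1258, so integer solutions exist.
Dividing through by 17 reduces the equation to 23x + 21y = 74.
Dividing repeatedly: 23 = 1·21 + 2, 21 = 10·2 + 1, 2 = 2·1 + 0.
Back-substituting, 1 = 21 − 10·2 = 21 − 10·(23 − 1·21) = −10·23 + 11·21; that is, 23·(-10) + 21·11 = 1.
Times 74: 23·(-740) + 21·814 = 74, so (-740, 814) solves it.
Adding 36·21 to x and subtracting 36·23 from y gives the tidier solution (16, -14).
Indeed 391·16 + 357·(-14) = 6256 − 4998 = 1258.

x = 16, y = -14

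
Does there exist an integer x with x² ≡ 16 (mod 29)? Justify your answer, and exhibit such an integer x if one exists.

x = 25

Take x = 25. Then 25² = 625 = 21·29 + 16, so 25² ≡ 16 (mod 29).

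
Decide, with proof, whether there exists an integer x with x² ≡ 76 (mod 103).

Take x = 73. Then 73² = 5329 = 51·103 + 76, so 73² ≡ 76 (mod 103).

x = 73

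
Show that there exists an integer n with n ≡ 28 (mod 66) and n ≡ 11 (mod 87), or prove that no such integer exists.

Reduce both congruences modulo 3, which divides 66 and 87: they say n ≡ 28 (mod 3) and n ≡ 11 (mod 3).
However 28 ≡ 1 and 11 ≡ 2 (mod 3), and 1 ≠ 2.
Hence the system has no solution.

There is no such integer.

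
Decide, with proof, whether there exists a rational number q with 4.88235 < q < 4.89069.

Multiplying by 9: 9·4.88235 = 43.94115 and 9·4.89069 = 44.01621, so the integer 44 lies strictly between them.
Hence 44/9 is a rational number with 4.88235 < 44/9 < 4.89069.

q = 44/9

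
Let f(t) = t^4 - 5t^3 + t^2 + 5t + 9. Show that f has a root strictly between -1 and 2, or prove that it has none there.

f(-1) = 11 and f(2) = -1, which have opposite signs.
f is continuous everywhere (it is a polynomial), in particular on [-1, 2].
By the Intermediate Value Theorem f must vanish at some point of (-1, 2).

Yes, f has a root in the interval.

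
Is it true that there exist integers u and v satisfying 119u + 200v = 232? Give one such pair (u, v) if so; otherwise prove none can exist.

Since gcd(119, 200) = 1, every integer is an integer combination of 119 and 200.
Run the Euclidean algorithm on 200 and 119: 200 = 1·119 + 81, 119 = 1·81 + 38, 81 = 2·38 + 5, 38 = 7·5 + 3, 5 = 1·3 + 2, 3 = 1·2 + 1, 2 = 2·1 + 0.
Unwinding: 1 = 3 − 1·2 = 3 − (5 − 1·3) = −5 + 2·3 = −5 + 2·(38 − 7·5) = 2·38 − 15·5 = 2·38 − 15·(81 − 2·38) = −15·81 + 32·38 = −15·81 + 32·(119 − 1·81) = 32·119 − 47·81 = 32·119 − 47·(200 − 1·119) = −47·200 + 79·119, i.e. 119·79 + 200·(-47) = 1.
Times 232: 119·18328 + 200·(-10904) = 232, so (18328, -10904) solves it.
Subtracting 91·200 from u and adding 91·119 to v gives the tidier solution (128, -75).
Indeed 119·128 + 200·(-75) = 15232 − 15000 = 232.

u = 128, v = -75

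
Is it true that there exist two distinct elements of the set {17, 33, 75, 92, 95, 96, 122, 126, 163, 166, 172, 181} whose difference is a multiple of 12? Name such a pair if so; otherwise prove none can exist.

There is no such pair.

Reduce each element modulo 12: 17↦5, 33↦9, 75↦3, 92↦8, 95↦11, 96↦0, 122↦2, 126↦6, 163↦7, 166↦10, 172↦4, 181↦1.
These 12 residues are pairwise different, hence no difference of two elements is divisible by 12.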